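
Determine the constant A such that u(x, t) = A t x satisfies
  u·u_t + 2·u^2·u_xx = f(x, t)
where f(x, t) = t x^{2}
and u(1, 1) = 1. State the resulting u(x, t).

Substitute the ansatz u = A t x into the left-hand side.
Derivatives of the ansatz:
  u_t = A x
  u_xx = 0
Term by term:
  u·u_t = A^{2} t x^{2}
  2·u^2·u_xx = 0
So the left-hand side equals
  A^{2} t x^{2}
This must equal f(x, t) = t x^{2} identically.
Matching coefficients of the independent functions:
  [t x^{2}]:  A^{2} = 1
These equations allow (A) = (-1) or (1).
Impose the point condition(s):
  u(1, 1) = 1  ⟹  A = 1
Only A = 1 satisfies everything.
Hence u(x, t) = t x.

Answer: u(x, t) = t x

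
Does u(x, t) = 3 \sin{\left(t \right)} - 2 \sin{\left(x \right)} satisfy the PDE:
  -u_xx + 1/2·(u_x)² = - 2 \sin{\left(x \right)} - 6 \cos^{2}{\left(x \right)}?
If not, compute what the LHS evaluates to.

Evaluate each term of the left-hand side for u = 3 \sin{\left(t \right)} - 2 \sin{\left(x \right)}.
Derivatives:
  u_xx = 2 \sin{\left(x \right)}
  u_x = - 2 \cos{\left(x \right)}
Terms:
  -u_xx = - 2 \sin{\left(x \right)}
  1/2·(u_x)² = 2 \cos^{2}{\left(x \right)}
Sum: LHS = - 2 \sin{\left(x \right)} + 2 \cos^{2}{\left(x \right)}
Given right-hand side: - 2 \sin{\left(x \right)} - 6 \cos^{2}{\left(x \right)}. Difference LHS − RHS = 8 \cos^{2}{\left(x \right)} ≠ 0, so u is not a solution.

Answer: No, the LHS evaluates to - 2 \sin{\left(x \right)} + 2 \cos^{2}{\left(x \right)}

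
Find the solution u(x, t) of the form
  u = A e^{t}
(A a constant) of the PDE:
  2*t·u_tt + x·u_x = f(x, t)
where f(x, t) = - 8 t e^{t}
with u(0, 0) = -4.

Substitute the ansatz u = A e^{t} into the left-hand side.
Derivatives of the ansatz:
  u_tt = A e^{t}
  u_x = 0
Term by term:
  2*t·u_tt = 2 A t e^{t}
  x·u_x = 0
So the left-hand side equals
  2 A t e^{t}
This must equal f(x, t) = - 8 t e^{t} identically.
Matching coefficients of the independent functions:
  [t e^{t}]:  2 A = -8
Solving: A = -4.
Check against the point condition:
  u(0, 0) = -4  ⟹  A = -4  ✓
Hence u(x, t) = - 4 e^{t}.

Answer: u(x, t) = - 4 e^{t}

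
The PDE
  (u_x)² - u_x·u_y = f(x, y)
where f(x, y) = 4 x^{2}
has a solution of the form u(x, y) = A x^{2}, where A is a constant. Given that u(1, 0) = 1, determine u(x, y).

Substitute the ansatz u = A x^{2} into the left-hand side.
Derivatives of the ansatz:
  u_x = 2 A x
  u_y = 0
Term by term:
  (u_x)² = 4 A^{2} x^{2}
  -u_x·u_y = 0
So the left-hand side equals
  4 A^{2} x^{2}
This must equal f(x, y) = 4 x^{2} identically.
Matching coefficients of the independent functions:
  [x^{2}]:  4 A^{2} = 4
These equations allow (A) = (-1) or (1).
Impose the point condition(s):
  u(1, 0) = 1  ⟹  A = 1
Only A = 1 satisfies everything.
Hence u(x, y) = x^{2}.

Answer: u(x, y) = x^{2}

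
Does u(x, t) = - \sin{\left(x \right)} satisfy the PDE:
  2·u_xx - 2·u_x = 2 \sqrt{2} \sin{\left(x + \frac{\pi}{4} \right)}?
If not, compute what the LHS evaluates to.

Evaluate each term of the left-hand side for u = - \sin{\left(x \right)}.
Derivatives:
  u_xx = \sin{\left(x \right)}
  u_x = - \cos{\left(x \right)}
Terms:
  2·u_xx = 2 \sin{\left(x \right)}
  -2·u_x = 2 \cos{\left(x \right)}
Sum: LHS = 2 \sqrt{2} \sin{\left(x + \frac{\pi}{4} \right)}
This is exactly the given right-hand side, so u is a solution.

Answer: Yes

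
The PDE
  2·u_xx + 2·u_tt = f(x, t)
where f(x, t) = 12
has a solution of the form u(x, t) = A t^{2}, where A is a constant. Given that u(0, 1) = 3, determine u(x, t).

Substitute the ansatz u = A t^{2} into the left-hand side.
Derivatives of the ansatz:
  u_xx = 0
  u_tt = 2 A
Term by term:
  2·u_xx = 0
  2·u_tt = 4 A
So the left-hand side equals
  4 A
This must equal f(x, t) = 12 identically.
Matching coefficients of the independent functions:
  [constant term]:  4 A = 12
Solving: A = 3.
Check against the point condition:
  u(0, 1) = 3  ⟹  A = 3  ✓
Hence u(x, t) = 3 t^{2}.

Answer: u(x, t) = 3 t^{2}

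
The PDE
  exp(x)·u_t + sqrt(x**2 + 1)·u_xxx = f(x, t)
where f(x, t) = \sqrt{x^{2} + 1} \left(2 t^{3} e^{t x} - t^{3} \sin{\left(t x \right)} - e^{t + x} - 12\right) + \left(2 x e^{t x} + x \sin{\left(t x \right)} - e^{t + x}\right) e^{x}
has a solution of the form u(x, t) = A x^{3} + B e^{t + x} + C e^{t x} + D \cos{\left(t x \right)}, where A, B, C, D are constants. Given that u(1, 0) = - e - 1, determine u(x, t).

Substitute the ansatz u = A x^{3} + B e^{t + x} + C e^{t x} + D \cos{\left(t x \right)} into the left-hand side.
Derivatives of the ansatz:
  u_t = B e^{t} e^{x} + C x e^{t x} - D x \sin{\left(t x \right)}
  u_xxx = 6 A + B e^{t} e^{x} + C t^{3} e^{t x} + D t^{3} \sin{\left(t x \right)}
Term by term:
  exp(x)·u_t = B e^{t} e^{2 x} + C x e^{x} e^{t x} - D x e^{x} \sin{\left(t x \right)}
  sqrt(x**2 + 1)·u_xxx = 6 A \sqrt{x^{2} + 1} + B \sqrt{x^{2} + 1} e^{t} e^{x} + C t^{3} \sqrt{x^{2} + 1} e^{t x} + D t^{3} \sqrt{x^{2} + 1} \sin{\left(t x \right)}
So the left-hand side equals
  6 A \sqrt{x^{2} + 1} + B \sqrt{x^{2} + 1} e^{t} e^{x} + B e^{t} e^{2 x} + C t^{3} \sqrt{x^{2} + 1} e^{t x} + C x e^{x} e^{t x} + D t^{3} \sqrt{x^{2} + 1} \sin{\left(t x \right)} - D x e^{x} \sin{\left(t x \right)}
This must equal f(x, t) identically; expanded, f = 2 t^{3} \sqrt{x^{2} + 1} e^{t x} - t^{3} \sqrt{x^{2} + 1} \sin{\left(t x \right)} + 2 x e^{x} e^{t x} + x e^{x} \sin{\left(t x \right)} - \sqrt{x^{2} + 1} e^{t} e^{x} - 12 \sqrt{x^{2} + 1} - e^{t} e^{2 x}.
Matching coefficients of the independent functions:
  [e^{t} e^{2 x}, \sqrt{x^{2} + 1} e^{t} e^{x}]:  B = -1
  [t^{3} \sqrt{x^{2} + 1} e^{t x}, x e^{x} e^{t x}]:  C = 2
  [t^{3} \sqrt{x^{2} + 1} \sin{\left(t x \right)}]:  D = -1
  [x e^{x} \sin{\left(t x \right)}]:  - D = 1
  [\sqrt{x^{2} + 1}]:  6 A = -12
Solving: A = -2, B = -1, C = 2, D = -1.
Check against the point condition:
  u(1, 0) = - e - 1  ⟹  A + e B + C + D = - e - 1  ✓
Hence u(x, t) = - 2 x^{3} + 2 e^{t x} - e^{t + x} - \cos{\left(t x \right)}.

Answer: u(x, t) = - 2 x^{3} + 2 e^{t x} - e^{t + x} - \cos{\left(t x \right)}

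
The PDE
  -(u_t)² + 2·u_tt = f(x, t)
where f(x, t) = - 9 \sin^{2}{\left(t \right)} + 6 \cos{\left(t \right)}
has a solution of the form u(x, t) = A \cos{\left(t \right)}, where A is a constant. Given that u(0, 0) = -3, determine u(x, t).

Substitute the ansatz u = A \cos{\left(t \right)} into the left-hand side.
Derivatives of the ansatz:
  u_t = - A \sin{\left(t \right)}
  u_tt = - A \cos{\left(t \right)}
Term by term:
  -(u_t)² = - A^{2} \sin^{2}{\left(t \right)}
  2·u_tt = - 2 A \cos{\left(t \right)}
So the left-hand side equals
  - A^{2} \sin^{2}{\left(t \right)} - 2 A \cos{\left(t \right)}
This must equal f(x, t) = - 9 \sin^{2}{\left(t \right)} + 6 \cos{\left(t \right)} identically.
Matching coefficients of the independent functions:
  [\sin^{2}{\left(t \right)}]:  - A^{2} = -9
  [\cos{\left(t \right)}]:  - 2 A = 6
Solving: A = -3.
Check against the point condition:
  u(0, 0) = -3  ⟹  A = -3  ✓
Hence u(x, t) = - 3 \cos{\left(t \right)}.

Answer: u(x, t) = - 3 \cos{\left(t \right)}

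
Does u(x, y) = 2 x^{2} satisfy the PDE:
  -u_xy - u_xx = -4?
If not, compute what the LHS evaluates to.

Evaluate each term of the left-hand side for u = 2 x^{2}.
Derivatives:
  u_xy = 0
  u_xx = 4
Terms:
  -u_xy = 0
  -u_xx = -4
Sum: LHS = -4
This is exactly the given right-hand side, so u is a solution.

Answer: Yes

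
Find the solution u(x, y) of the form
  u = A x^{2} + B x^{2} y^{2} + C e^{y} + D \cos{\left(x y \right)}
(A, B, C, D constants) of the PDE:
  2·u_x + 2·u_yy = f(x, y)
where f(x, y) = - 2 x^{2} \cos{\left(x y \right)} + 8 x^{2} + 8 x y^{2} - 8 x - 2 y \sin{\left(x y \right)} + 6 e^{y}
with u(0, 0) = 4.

Substitute the ansatz u = A x^{2} + B x^{2} y^{2} + C e^{y} + D \cos{\left(x y \right)} into the left-hand side.
Derivatives of the ansatz:
  u_x = 2 A x + 2 B x y^{2} - D y \sin{\left(x y \right)}
  u_yy = 2 B x^{2} + C e^{y} - D x^{2} \cos{\left(x y \right)}
Term by term:
  2·u_x = 4 A x + 4 B x y^{2} - 2 D y \sin{\left(x y \right)}
  2·u_yy = 4 B x^{2} + 2 C e^{y} - 2 D x^{2} \cos{\left(x y \right)}
So the left-hand side equals
  4 A x + 4 B x^{2} + 4 B x y^{2} + 2 C e^{y} - 2 D x^{2} \cos{\left(x y \right)} - 2 D y \sin{\left(x y \right)}
This must equal f(x, y) = - 2 x^{2} \cos{\left(x y \right)} + 8 x^{2} + 8 x y^{2} - 8 x - 2 y \sin{\left(x y \right)} + 6 e^{y} identically.
Matching coefficients of the independent functions:
  [x]:  4 A = -8
  [x^{2}, x y^{2}]:  4 B = 8
  [x^{2} \cos{\left(x y \right)}, y \sin{\left(x y \right)}]:  - 2 D = -2
  [e^{y}]:  2 C = 6
Solving: A = -2, B = 2, C = 3, D = 1.
Check against the point condition:
  u(0, 0) = 4  ⟹  C + D = 4  ✓
Hence u(x, y) = 2 x^{2} y^{2} - 2 x^{2} + 3 e^{y} + \cos{\left(x y \right)}.

Answer: u(x, y) = 2 x^{2} y^{2} - 2 x^{2} + 3 e^{y} + \cos{\left(x y \right)}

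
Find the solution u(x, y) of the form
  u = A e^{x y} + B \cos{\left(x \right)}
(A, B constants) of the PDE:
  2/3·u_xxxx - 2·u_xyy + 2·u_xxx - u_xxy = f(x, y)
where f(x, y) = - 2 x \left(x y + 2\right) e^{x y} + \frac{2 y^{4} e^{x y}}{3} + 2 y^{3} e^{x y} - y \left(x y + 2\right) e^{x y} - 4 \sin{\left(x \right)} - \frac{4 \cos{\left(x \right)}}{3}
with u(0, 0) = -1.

Substitute the ansatz u = A e^{x y} + B \cos{\left(x \right)} into the left-hand side.
Derivatives of the ansatz:
  u_xxxx = A y^{4} e^{x y} + B \cos{\left(x \right)}
  u_xyy = A x^{2} y e^{x y} + 2 A x e^{x y}
  u_xxx = A y^{3} e^{x y} + B \sin{\left(x \right)}
  u_xxy = A x y^{2} e^{x y} + 2 A y e^{x y}
Term by term:
  2/3·u_xxxx = \frac{2 A y^{4} e^{x y}}{3} + \frac{2 B \cos{\left(x \right)}}{3}
  -2·u_xyy = - 2 A x^{2} y e^{x y} - 4 A x e^{x y}
  2·u_xxx = 2 A y^{3} e^{x y} + 2 B \sin{\left(x \right)}
  -u_xxy = - A x y^{2} e^{x y} - 2 A y e^{x y}
So the left-hand side equals
  - 2 A x^{2} y e^{x y} - A x y^{2} e^{x y} - 4 A x e^{x y} + \frac{2 A y^{4} e^{x y}}{3} + 2 A y^{3} e^{x y} - 2 A y e^{x y} + 2 B \sin{\left(x \right)} + \frac{2 B \cos{\left(x \right)}}{3}
This must equal f(x, y) identically; expanded, f = - 2 x^{2} y e^{x y} - x y^{2} e^{x y} - 4 x e^{x y} + \frac{2 y^{4} e^{x y}}{3} + 2 y^{3} e^{x y} - 2 y e^{x y} - 4 \sin{\left(x \right)} - \frac{4 \cos{\left(x \right)}}{3}.
Matching coefficients of the independent functions:
  [x e^{x y}]:  - 4 A = -4
  [y e^{x y}, x^{2} y e^{x y}]:  - 2 A = -2
  [y^{3} e^{x y}]:  2 A = 2
  [y^{4} e^{x y}]:  \frac{2 A}{3} = \frac{2}{3}
  [x y^{2} e^{x y}]:  - A = -1
  [\sin{\left(x \right)}]:  2 B = -4
  [\cos{\left(x \right)}]:  \frac{2 B}{3} = - \frac{4}{3}
Solving: A = 1, B = -2.
Check against the point condition:
  u(0, 0) = -1  ⟹  A + B = -1  ✓
Hence u(x, y) = e^{x y} - 2 \cos{\left(x \right)}.

Answer: u(x, y) = e^{x y} - 2 \cos{\left(x \right)}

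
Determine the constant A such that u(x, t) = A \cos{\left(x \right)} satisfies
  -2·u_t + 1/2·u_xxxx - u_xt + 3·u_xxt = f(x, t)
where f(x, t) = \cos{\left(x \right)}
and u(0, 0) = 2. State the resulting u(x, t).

Answer: u(x, t) = 2 \cos{\left(x \right)}

Derivation:
Substitute the ansatz u = A \cos{\left(x \right)} into the left-hand side.
Derivatives of the ansatz:
  u_t = 0
  u_xxxx = A \cos{\left(x \right)}
  u_xt = 0
  u_xxt = 0
Term by term:
  -2·u_t = 0
  1/2·u_xxxx = \frac{A \cos{\left(x \right)}}{2}
  -u_xt = 0
  3·u_xxt = 0
So the left-hand side equals
  \frac{A \cos{\left(x \right)}}{2}
This must equal f(x, t) = \cos{\left(x \right)} identically.
Matching coefficients of the independent functions:
  [\cos{\left(x \right)}]:  \frac{A}{2} = 1
Solving: A = 2.
Check against the point condition:
  u(0, 0) = 2  ⟹  A = 2  ✓
Hence u(x, t) = 2 \cos{\left(x \right)}.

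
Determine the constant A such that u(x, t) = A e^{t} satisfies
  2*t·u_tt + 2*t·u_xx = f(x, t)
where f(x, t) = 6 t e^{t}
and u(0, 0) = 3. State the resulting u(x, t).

Substitute the ansatz u = A e^{t} into the left-hand side.
Derivatives of the ansatz:
  u_tt = A e^{t}
  u_xx = 0
Term by term:
  2*t·u_tt = 2 A t e^{t}
  2*t·u_xx = 0
So the left-hand side equals
  2 A t e^{t}
This must equal f(x, t) = 6 t e^{t} identically.
Matching coefficients of the independent functions:
  [t e^{t}]:  2 A = 6
Solving: A = 3.
Check against the point condition:
  u(0, 0) = 3  ⟹  A = 3  ✓
Hence u(x, t) = 3 e^{t}.

Answer: u(x, t) = 3 e^{t}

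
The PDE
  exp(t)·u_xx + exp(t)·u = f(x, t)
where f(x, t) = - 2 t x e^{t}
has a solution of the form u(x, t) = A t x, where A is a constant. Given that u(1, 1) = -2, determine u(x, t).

Substitute the ansatz u = A t x into the left-hand side.
Derivatives of the ansatz:
  u_xx = 0
Term by term:
  exp(t)·u_xx = 0
  exp(t)·u = A t x e^{t}
So the left-hand side equals
  A t x e^{t}
This must equal f(x, t) = - 2 t x e^{t} identically.
Matching coefficients of the independent functions:
  [t x e^{t}]:  A = -2
Solving: A = -2.
Check against the point condition:
  u(1, 1) = -2  ⟹  A = -2  ✓
Hence u(x, t) = - 2 t x.

Answer: u(x, t) = - 2 t x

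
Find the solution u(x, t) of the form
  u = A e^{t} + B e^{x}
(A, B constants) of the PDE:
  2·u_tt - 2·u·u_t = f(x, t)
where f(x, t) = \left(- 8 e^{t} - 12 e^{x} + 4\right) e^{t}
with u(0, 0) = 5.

Substitute the ansatz u = A e^{t} + B e^{x} into the left-hand side.
Derivatives of the ansatz:
  u_tt = A e^{t}
  u_t = A e^{t}
Term by term:
  2·u_tt = 2 A e^{t}
  -2·u·u_t = - 2 A^{2} e^{2 t} - 2 A B e^{t} e^{x}
So the left-hand side equals
  - 2 A^{2} e^{2 t} - 2 A B e^{t} e^{x} + 2 A e^{t}
This must equal f(x, t) identically; expanded, f = - 8 e^{2 t} - 12 e^{t} e^{x} + 4 e^{t}.
Matching coefficients of the independent functions:
  [e^{t} e^{x}]:  - 2 A B = -12
  [e^{t}]:  2 A = 4
  [e^{2 t}]:  - 2 A^{2} = -8
Solving: A = 2, B = 3.
Check against the point condition:
  u(0, 0) = 5  ⟹  A + B = 5  ✓
Hence u(x, t) = 2 e^{t} + 3 e^{x}.

Answer: u(x, t) = 2 e^{t} + 3 e^{x}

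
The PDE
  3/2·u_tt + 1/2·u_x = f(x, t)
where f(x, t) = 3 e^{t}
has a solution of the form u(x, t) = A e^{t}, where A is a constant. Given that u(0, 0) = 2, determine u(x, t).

Substitute the ansatz u = A e^{t} into the left-hand side.
Derivatives of the ansatz:
  u_tt = A e^{t}
  u_x = 0
Term by term:
  3/2·u_tt = \frac{3 A e^{t}}{2}
  1/2·u_x = 0
So the left-hand side equals
  \frac{3 A e^{t}}{2}
This must equal f(x, t) = 3 e^{t} identically.
Matching coefficients of the independent functions:
  [e^{t}]:  \frac{3 A}{2} = 3
Solving: A = 2.
Check against the point condition:
  u(0, 0) = 2  ⟹  A = 2  ✓
Hence u(x, t) = 2 e^{t}.

Answer: u(x, t) = 2 e^{t}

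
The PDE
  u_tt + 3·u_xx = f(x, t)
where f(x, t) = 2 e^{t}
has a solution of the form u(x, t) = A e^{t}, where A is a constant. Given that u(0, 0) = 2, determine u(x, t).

Substitute the ansatz u = A e^{t} into the left-hand side.
Derivatives of the ansatz:
  u_tt = A e^{t}
  u_xx = 0
Term by term:
  u_tt = A e^{t}
  3·u_xx = 0
So the left-hand side equals
  A e^{t}
This must equal f(x, t) = 2 e^{t} identically.
Matching coefficients of the independent functions:
  [e^{t}]:  A = 2
Solving: A = 2.
Check against the point condition:
  u(0, 0) = 2  ⟹  A = 2  ✓
Hence u(x, t) = 2 e^{t}.

Answer: u(x, t) = 2 e^{t}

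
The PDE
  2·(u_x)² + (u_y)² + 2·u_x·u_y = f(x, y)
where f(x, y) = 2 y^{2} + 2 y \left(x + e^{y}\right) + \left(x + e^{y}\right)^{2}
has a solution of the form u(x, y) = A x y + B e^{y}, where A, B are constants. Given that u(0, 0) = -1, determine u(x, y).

Substitute the ansatz u = A x y + B e^{y} into the left-hand side.
Derivatives of the ansatz:
  u_x = A y
  u_y = A x + B e^{y}
Term by term:
  2·(u_x)² = 2 A^{2} y^{2}
  (u_y)² = A^{2} x^{2} + 2 A B x e^{y} + B^{2} e^{2 y}
  2·u_x·u_y = 2 A^{2} x y + 2 A B y e^{y}
So the left-hand side equals
  A^{2} x^{2} + 2 A^{2} x y + 2 A^{2} y^{2} + 2 A B x e^{y} + 2 A B y e^{y} + B^{2} e^{2 y}
This must equal f(x, y) identically; expanded, f = x^{2} + 2 x y + 2 x e^{y} + 2 y^{2} + 2 y e^{y} + e^{2 y}.
Matching coefficients of the independent functions:
  [x^{2}]:  A^{2} = 1
  [y^{2}, x y]:  2 A^{2} = 2
  [x e^{y}, y e^{y}]:  2 A B = 2
  [e^{2 y}]:  B^{2} = 1
These equations allow (A, B) = (-1, -1) or (1, 1).
Impose the point condition(s):
  u(0, 0) = -1  ⟹  B = -1
Only A = -1, B = -1 satisfies everything.
Hence u(x, y) = - x y - e^{y}.

Answer: u(x, y) = - x y - e^{y}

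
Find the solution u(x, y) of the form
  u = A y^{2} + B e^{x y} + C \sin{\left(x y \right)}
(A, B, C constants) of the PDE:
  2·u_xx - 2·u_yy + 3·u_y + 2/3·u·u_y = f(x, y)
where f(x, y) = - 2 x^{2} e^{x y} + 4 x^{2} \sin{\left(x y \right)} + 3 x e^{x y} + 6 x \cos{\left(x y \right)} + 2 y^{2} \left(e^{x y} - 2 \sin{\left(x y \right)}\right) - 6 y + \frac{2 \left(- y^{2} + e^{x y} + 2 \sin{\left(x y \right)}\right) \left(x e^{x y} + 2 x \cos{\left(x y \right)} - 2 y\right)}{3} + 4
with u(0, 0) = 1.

Substitute the ansatz u = A y^{2} + B e^{x y} + C \sin{\left(x y \right)} into the left-hand side.
Derivatives of the ansatz:
  u_xx = B y^{2} e^{x y} - C y^{2} \sin{\left(x y \right)}
  u_yy = 2 A + B x^{2} e^{x y} - C x^{2} \sin{\left(x y \right)}
  u_y = 2 A y + B x e^{x y} + C x \cos{\left(x y \right)}
Term by term:
  2·u_xx = 2 B y^{2} e^{x y} - 2 C y^{2} \sin{\left(x y \right)}
  -2·u_yy = - 4 A - 2 B x^{2} e^{x y} + 2 C x^{2} \sin{\left(x y \right)}
  3·u_y = 6 A y + 3 B x e^{x y} + 3 C x \cos{\left(x y \right)}
  2/3·u·u_y = \frac{4 A^{2} y^{3}}{3} + \frac{2 A B x y^{2} e^{x y}}{3} + \frac{4 A B y e^{x y}}{3} + \frac{2 A C x y^{2} \cos{\left(x y \right)}}{3} + \frac{4 A C y \sin{\left(x y \right)}}{3} + \frac{2 B^{2} x e^{2 x y}}{3} + \frac{2 B C x e^{x y} \sin{\left(x y \right)}}{3} + \frac{2 B C x e^{x y} \cos{\left(x y \right)}}{3} + \frac{2 C^{2} x \sin{\left(x y \right)} \cos{\left(x y \right)}}{3}
So the left-hand side equals
  \frac{4 A^{2} y^{3}}{3} + \frac{2 A B x y^{2} e^{x y}}{3} + \frac{4 A B y e^{x y}}{3} + \frac{2 A C x y^{2} \cos{\left(x y \right)}}{3} + \frac{4 A C y \sin{\left(x y \right)}}{3} + 6 A y - 4 A + \frac{2 B^{2} x e^{2 x y}}{3} + \frac{2 B C x e^{x y} \sin{\left(x y \right)}}{3} + \frac{2 B C x e^{x y} \cos{\left(x y \right)}}{3} - 2 B x^{2} e^{x y} + 3 B x e^{x y} + 2 B y^{2} e^{x y} + \frac{2 C^{2} x \sin{\left(x y \right)} \cos{\left(x y \right)}}{3} + 2 C x^{2} \sin{\left(x y \right)} + 3 C x \cos{\left(x y \right)} - 2 C y^{2} \sin{\left(x y \right)}
This must equal f(x, y) identically; expanded, f = - 2 x^{2} e^{x y} + 4 x^{2} \sin{\left(x y \right)} - \frac{2 x y^{2} e^{x y}}{3} - \frac{4 x y^{2} \cos{\left(x y \right)}}{3} + \frac{2 x e^{2 x y}}{3} + \frac{4 x e^{x y} \sin{\left(x y \right)}}{3} + \frac{4 x e^{x y} \cos{\left(x y \right)}}{3} + 3 x e^{x y} + \frac{8 x \sin{\left(x y \right)} \cos{\left(x y \right)}}{3} + 6 x \cos{\left(x y \right)} + \frac{4 y^{3}}{3} + 2 y^{2} e^{x y} - 4 y^{2} \sin{\left(x y \right)} - \frac{4 y e^{x y}}{3} - \frac{8 y \sin{\left(x y \right)}}{3} - 6 y + 4.
Matching coefficients of the independent functions:
(each divided by its leading coefficient; functions giving the same equation are listed together)
  [constant term, y]:  A + 1 = 0
  [y^{3}]:  A^{2} - 1 = 0
  [x e^{x y}, x^{2} e^{x y}, y^{2} e^{x y}]:  B - 1 = 0
  [x e^{2 x y}]:  B^{2} - 1 = 0
  [x \cos{\left(x y \right)}, x^{2} \sin{\left(x y \right)}, y^{2} \sin{\left(x y \right)}]:  C - 2 = 0
  [y e^{x y}, x y^{2} e^{x y}]:  A B + 1 = 0
  [y \sin{\left(x y \right)}, x y^{2} \cos{\left(x y \right)}]:  A C + 2 = 0
  [x e^{x y} \sin{\left(x y \right)}, x e^{x y} \cos{\left(x y \right)}]:  B C - 2 = 0
  [x \sin{\left(x y \right)} \cos{\left(x y \right)}]:  C^{2} - 4 = 0
Solving: A = -1, B = 1, C = 2.
Check against the point condition:
  u(0, 0) = 1  ⟹  B = 1  ✓
Hence u(x, y) = - y^{2} + e^{x y} + 2 \sin{\left(x y \right)}.

Answer: u(x, y) = - y^{2} + e^{x y} + 2 \sin{\left(x y \right)}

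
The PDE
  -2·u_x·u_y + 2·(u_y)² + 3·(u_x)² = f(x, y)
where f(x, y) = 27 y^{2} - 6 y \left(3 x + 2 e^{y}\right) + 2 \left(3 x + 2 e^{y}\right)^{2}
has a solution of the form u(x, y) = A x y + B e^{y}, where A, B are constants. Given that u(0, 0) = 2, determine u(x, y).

Substitute the ansatz u = A x y + B e^{y} into the left-hand side.
Derivatives of the ansatz:
  u_x = A y
  u_y = A x + B e^{y}
Term by term:
  -2·u_x·u_y = - 2 A^{2} x y - 2 A B y e^{y}
  2·(u_y)² = 2 A^{2} x^{2} + 4 A B x e^{y} + 2 B^{2} e^{2 y}
  3·(u_x)² = 3 A^{2} y^{2}
So the left-hand side equals
  2 A^{2} x^{2} - 2 A^{2} x y + 3 A^{2} y^{2} + 4 A B x e^{y} - 2 A B y e^{y} + 2 B^{2} e^{2 y}
This must equal f(x, y) identically; expanded, f = 18 x^{2} - 18 x y + 24 x e^{y} + 27 y^{2} - 12 y e^{y} + 8 e^{2 y}.
Matching coefficients of the independent functions:
  [x^{2}]:  2 A^{2} = 18
  [y^{2}]:  3 A^{2} = 27
  [x y]:  - 2 A^{2} = -18
  [x e^{y}]:  4 A B = 24
  [y e^{y}]:  - 2 A B = -12
  [e^{2 y}]:  2 B^{2} = 8
These equations allow (A, B) = (-3, -2) or (3, 2).
Impose the point condition(s):
  u(0, 0) = 2  ⟹  B = 2
Only A = 3, B = 2 satisfies everything.
Hence u(x, y) = 3 x y + 2 e^{y}.

Answer: u(x, y) = 3 x y + 2 e^{y}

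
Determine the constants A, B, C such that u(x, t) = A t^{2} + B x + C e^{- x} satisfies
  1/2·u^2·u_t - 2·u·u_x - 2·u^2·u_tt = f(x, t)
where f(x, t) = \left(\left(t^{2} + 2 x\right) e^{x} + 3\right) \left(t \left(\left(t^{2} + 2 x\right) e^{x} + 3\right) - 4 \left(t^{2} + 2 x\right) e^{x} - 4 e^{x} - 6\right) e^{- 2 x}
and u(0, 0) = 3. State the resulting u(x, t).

Answer: u(x, t) = t^{2} + 2 x + 3 e^{- x}

Derivation:
Substitute the ansatz u = A t^{2} + B x + C e^{- x} into the left-hand side.
Derivatives of the ansatz:
  u_t = 2 A t
  u_x = B - C e^{- x}
  u_tt = 2 A
Term by term:
  1/2·u^2·u_t = A^{3} t^{5} + 2 A^{2} B t^{3} x + 2 A^{2} C t^{3} e^{- x} + A B^{2} t x^{2} + 2 A B C t x e^{- x} + A C^{2} t e^{- 2 x}
  -2·u·u_x = - 2 A B t^{2} + 2 A C t^{2} e^{- x} - 2 B^{2} x + 2 B C x e^{- x} - 2 B C e^{- x} + 2 C^{2} e^{- 2 x}
  -2·u^2·u_tt = - 4 A^{3} t^{4} - 8 A^{2} B t^{2} x - 8 A^{2} C t^{2} e^{- x} - 4 A B^{2} x^{2} - 8 A B C x e^{- x} - 4 A C^{2} e^{- 2 x}
So the left-hand side equals
  A^{3} t^{5} - 4 A^{3} t^{4} + 2 A^{2} B t^{3} x - 8 A^{2} B t^{2} x + 2 A^{2} C t^{3} e^{- x} - 8 A^{2} C t^{2} e^{- x} + A B^{2} t x^{2} - 4 A B^{2} x^{2} + 2 A B C t x e^{- x} - 8 A B C x e^{- x} - 2 A B t^{2} + A C^{2} t e^{- 2 x} - 4 A C^{2} e^{- 2 x} + 2 A C t^{2} e^{- x} - 2 B^{2} x + 2 B C x e^{- x} - 2 B C e^{- x} + 2 C^{2} e^{- 2 x}
This must equal f(x, t) identically; expanded, f = t^{5} - 4 t^{4} + 4 t^{3} x + 6 t^{3} e^{- x} - 16 t^{2} x - 4 t^{2} - 18 t^{2} e^{- x} + 4 t x^{2} + 12 t x e^{- x} + 9 t e^{- 2 x} - 16 x^{2} - 8 x - 36 x e^{- x} - 12 e^{- x} - 18 e^{- 2 x}.
Matching coefficients of the independent functions:
(each divided by its leading coefficient; functions giving the same equation are listed together)
  [t^{2}]:  A B - 2 = 0
  [t^{4}, t^{5}]:  A^{3} - 1 = 0
  [x]:  B^{2} - 4 = 0
  [x^{2}, t x^{2}]:  A B^{2} - 4 = 0
  [t e^{- 2 x}]:  A C^{2} - 9 = 0
  [t^{2} x, t^{3} x]:  A^{2} B - 2 = 0
  [t^{2} e^{- x}]:  A^{2} C - \frac{A C}{4} - \frac{9}{4} = 0
  [t^{3} e^{- x}]:  A^{2} C - 3 = 0
  [x e^{- x}]:  A B C - \frac{B C}{4} - \frac{9}{2} = 0
  [t x e^{- x}]:  A B C - 6 = 0
  [e^{- 2 x}]:  A C^{2} - \frac{C^{2}}{2} - \frac{9}{2} = 0
  [e^{- x}]:  B C - 6 = 0
Solving: A = 1, B = 2, C = 3.
Check against the point condition:
  u(0, 0) = 3  ⟹  C = 3  ✓
Hence u(x, t) = t^{2} + 2 x + 3 e^{- x}.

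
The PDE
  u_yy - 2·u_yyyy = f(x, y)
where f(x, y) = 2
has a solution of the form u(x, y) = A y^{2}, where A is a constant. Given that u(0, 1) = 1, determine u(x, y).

Answer: u(x, y) = y^{2}

Derivation:
Substitute the ansatz u = A y^{2} into the left-hand side.
Derivatives of the ansatz:
  u_yy = 2 A
  u_yyyy = 0
Term by term:
  u_yy = 2 A
  -2·u_yyyy = 0
So the left-hand side equals
  2 A
This must equal f(x, y) = 2 identically.
Matching coefficients of the independent functions:
  [constant term]:  2 A = 2
Solving: A = 1.
Check against the point condition:
  u(0, 1) = 1  ⟹  A = 1  ✓
Hence u(x, y) = y^{2}.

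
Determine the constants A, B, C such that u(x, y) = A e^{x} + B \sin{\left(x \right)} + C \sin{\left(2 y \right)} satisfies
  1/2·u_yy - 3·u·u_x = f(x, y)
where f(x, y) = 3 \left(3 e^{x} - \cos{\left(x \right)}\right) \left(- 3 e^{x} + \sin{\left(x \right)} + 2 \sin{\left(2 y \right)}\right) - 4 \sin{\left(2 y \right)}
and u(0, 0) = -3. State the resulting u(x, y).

Substitute the ansatz u = A e^{x} + B \sin{\left(x \right)} + C \sin{\left(2 y \right)} into the left-hand side.
Derivatives of the ansatz:
  u_yy = - 4 C \sin{\left(2 y \right)}
  u_x = A e^{x} + B \cos{\left(x \right)}
Term by term:
  1/2·u_yy = - 2 C \sin{\left(2 y \right)}
  -3·u·u_x = - 3 A^{2} e^{2 x} - 3 A B e^{x} \sin{\left(x \right)} - 3 A B e^{x} \cos{\left(x \right)} - 3 A C e^{x} \sin{\left(2 y \right)} - 3 B^{2} \sin{\left(x \right)} \cos{\left(x \right)} - 3 B C \sin{\left(2 y \right)} \cos{\left(x \right)}
So the left-hand side equals
  - 3 A^{2} e^{2 x} - 3 A B e^{x} \sin{\left(x \right)} - 3 A B e^{x} \cos{\left(x \right)} - 3 A C e^{x} \sin{\left(2 y \right)} - 3 B^{2} \sin{\left(x \right)} \cos{\left(x \right)} - 3 B C \sin{\left(2 y \right)} \cos{\left(x \right)} - 2 C \sin{\left(2 y \right)}
This must equal f(x, y) identically; expanded, f = - 27 e^{2 x} + 9 e^{x} \sin{\left(x \right)} + 18 e^{x} \sin{\left(2 y \right)} + 9 e^{x} \cos{\left(x \right)} - 3 \sin{\left(x \right)} \cos{\left(x \right)} - 6 \sin{\left(2 y \right)} \cos{\left(x \right)} - 4 \sin{\left(2 y \right)}.
Matching coefficients of the independent functions:
  [e^{x} \sin{\left(x \right)}, e^{x} \cos{\left(x \right)}]:  - 3 A B = 9
  [e^{x} \sin{\left(2 y \right)}]:  - 3 A C = 18
  [\sin{\left(x \right)} \cos{\left(x \right)}]:  - 3 B^{2} = -3
  [\sin{\left(2 y \right)} \cos{\left(x \right)}]:  - 3 B C = -6
  [e^{2 x}]:  - 3 A^{2} = -27
  [\sin{\left(2 y \right)}]:  - 2 C = -4
Solving: A = -3, B = 1, C = 2.
Check against the point condition:
  u(0, 0) = -3  ⟹  A = -3  ✓
Hence u(x, y) = - 3 e^{x} + \sin{\left(x \right)} + 2 \sin{\left(2 y \right)}.

Answer: u(x, y) = - 3 e^{x} + \sin{\left(x \right)} + 2 \sin{\left(2 y \right)}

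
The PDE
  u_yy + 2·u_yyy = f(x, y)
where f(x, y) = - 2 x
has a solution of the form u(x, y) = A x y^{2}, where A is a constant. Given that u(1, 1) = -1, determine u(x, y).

Substitute the ansatz u = A x y^{2} into the left-hand side.
Derivatives of the ansatz:
  u_yy = 2 A x
  u_yyy = 0
Term by term:
  u_yy = 2 A x
  2·u_yyy = 0
So the left-hand side equals
  2 A x
This must equal f(x, y) = - 2 x identically.
Matching coefficients of the independent functions:
  [x]:  2 A = -2
Solving: A = -1.
Check against the point condition:
  u(1, 1) = -1  ⟹  A = -1  ✓
Hence u(x, y) = - x y^{2}.

Answer: u(x, y) = - x y^{2}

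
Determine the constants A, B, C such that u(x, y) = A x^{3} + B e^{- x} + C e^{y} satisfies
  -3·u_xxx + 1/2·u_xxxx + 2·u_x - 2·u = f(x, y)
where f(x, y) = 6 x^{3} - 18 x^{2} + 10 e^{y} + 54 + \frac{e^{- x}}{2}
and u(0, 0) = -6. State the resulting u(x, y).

Answer: u(x, y) = - 3 x^{3} - 5 e^{y} - e^{- x}

Derivation:
Substitute the ansatz u = A x^{3} + B e^{- x} + C e^{y} into the left-hand side.
Derivatives of the ansatz:
  u_xxx = 6 A - B e^{- x}
  u_xxxx = B e^{- x}
  u_x = 3 A x^{2} - B e^{- x}
Term by term:
  -3·u_xxx = - 18 A + 3 B e^{- x}
  1/2·u_xxxx = \frac{B e^{- x}}{2}
  2·u_x = 6 A x^{2} - 2 B e^{- x}
  -2·u = - 2 A x^{3} - 2 B e^{- x} - 2 C e^{y}
So the left-hand side equals
  - 2 A x^{3} + 6 A x^{2} - 18 A - \frac{B e^{- x}}{2} - 2 C e^{y}
This must equal f(x, y) = 6 x^{3} - 18 x^{2} + 10 e^{y} + 54 + \frac{e^{- x}}{2} identically.
Matching coefficients of the independent functions:
  [constant term]:  - 18 A = 54
  [x^{2}]:  6 A = -18
  [x^{3}]:  - 2 A = 6
  [e^{- x}]:  - \frac{B}{2} = \frac{1}{2}
  [e^{y}]:  - 2 C = 10
Solving: A = -3, B = -1, C = -5.
Check against the point condition:
  u(0, 0) = -6  ⟹  B + C = -6  ✓
Hence u(x, y) = - 3 x^{3} - 5 e^{y} - e^{- x}.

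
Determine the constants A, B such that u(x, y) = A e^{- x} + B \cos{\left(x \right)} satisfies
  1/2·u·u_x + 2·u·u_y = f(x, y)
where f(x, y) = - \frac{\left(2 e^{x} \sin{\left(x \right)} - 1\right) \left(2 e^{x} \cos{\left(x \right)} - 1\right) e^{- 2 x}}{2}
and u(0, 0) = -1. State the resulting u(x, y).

Answer: u(x, y) = - 2 \cos{\left(x \right)} + e^{- x}

Derivation:
Substitute the ansatz u = A e^{- x} + B \cos{\left(x \right)} into the left-hand side.
Derivatives of the ansatz:
  u_x = - A e^{- x} - B \sin{\left(x \right)}
  u_y = 0
Term by term:
  1/2·u·u_x = - \frac{A^{2} e^{- 2 x}}{2} - \frac{A B e^{- x} \sin{\left(x \right)}}{2} - \frac{A B e^{- x} \cos{\left(x \right)}}{2} - \frac{B^{2} \sin{\left(x \right)} \cos{\left(x \right)}}{2}
  2·u·u_y = 0
So the left-hand side equals
  - \frac{A^{2} e^{- 2 x}}{2} - \frac{A B e^{- x} \sin{\left(x \right)}}{2} - \frac{A B e^{- x} \cos{\left(x \right)}}{2} - \frac{B^{2} \sin{\left(x \right)} \cos{\left(x \right)}}{2}
This must equal f(x, y) identically; expanded, f = - 2 \sin{\left(x \right)} \cos{\left(x \right)} + e^{- x} \sin{\left(x \right)} + e^{- x} \cos{\left(x \right)} - \frac{e^{- 2 x}}{2}.
Matching coefficients of the independent functions:
  [e^{- x} \sin{\left(x \right)}, e^{- x} \cos{\left(x \right)}]:  - \frac{A B}{2} = 1
  [\sin{\left(x \right)} \cos{\left(x \right)}]:  - \frac{B^{2}}{2} = -2
  [e^{- 2 x}]:  - \frac{A^{2}}{2} = - \frac{1}{2}
These equations allow (A, B) = (-1, 2) or (1, -2).
Impose the point condition(s):
  u(0, 0) = -1  ⟹  A + B = -1
Only A = 1, B = -2 satisfies everything.
Hence u(x, y) = - 2 \cos{\left(x \right)} + e^{- x}.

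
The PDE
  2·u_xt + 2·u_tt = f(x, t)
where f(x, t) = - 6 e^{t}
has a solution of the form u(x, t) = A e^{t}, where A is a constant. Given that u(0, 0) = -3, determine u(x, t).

Answer: u(x, t) = - 3 e^{t}

Derivation:
Substitute the ansatz u = A e^{t} into the left-hand side.
Derivatives of the ansatz:
  u_xt = 0
  u_tt = A e^{t}
Term by term:
  2·u_xt = 0
  2·u_tt = 2 A e^{t}
So the left-hand side equals
  2 A e^{t}
This must equal f(x, t) = - 6 e^{t} identically.
Matching coefficients of the independent functions:
  [e^{t}]:  2 A = -6
Solving: A = -3.
Check against the point condition:
  u(0, 0) = -3  ⟹  A = -3  ✓
Hence u(x, t) = - 3 e^{t}.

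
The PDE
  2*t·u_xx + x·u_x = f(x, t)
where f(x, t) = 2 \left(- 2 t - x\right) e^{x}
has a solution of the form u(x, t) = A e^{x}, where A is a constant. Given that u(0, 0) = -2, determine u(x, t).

Substitute the ansatz u = A e^{x} into the left-hand side.
Derivatives of the ansatz:
  u_xx = A e^{x}
  u_x = A e^{x}
Term by term:
  2*t·u_xx = 2 A t e^{x}
  x·u_x = A x e^{x}
So the left-hand side equals
  2 A t e^{x} + A x e^{x}
This must equal f(x, t) identically; expanded, f = - 4 t e^{x} - 2 x e^{x}.
Matching coefficients of the independent functions:
  [t e^{x}]:  2 A = -4
  [x e^{x}]:  A = -2
Solving: A = -2.
Check against the point condition:
  u(0, 0) = -2  ⟹  A = -2  ✓
Hence u(x, t) = - 2 e^{x}.

Answer: u(x, t) = - 2 e^{x}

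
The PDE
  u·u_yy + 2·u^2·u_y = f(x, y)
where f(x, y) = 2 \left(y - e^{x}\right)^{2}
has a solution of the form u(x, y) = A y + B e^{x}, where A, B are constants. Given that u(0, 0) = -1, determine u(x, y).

Substitute the ansatz u = A y + B e^{x} into the left-hand side.
Derivatives of the ansatz:
  u_yy = 0
  u_y = A
Term by term:
  u·u_yy = 0
  2·u^2·u_y = 2 A^{3} y^{2} + 4 A^{2} B y e^{x} + 2 A B^{2} e^{2 x}
So the left-hand side equals
  2 A^{3} y^{2} + 4 A^{2} B y e^{x} + 2 A B^{2} e^{2 x}
This must equal f(x, y) identically; expanded, f = 2 y^{2} - 4 y e^{x} + 2 e^{2 x}.
Matching coefficients of the independent functions:
  [y^{2}]:  2 A^{3} = 2
  [y e^{x}]:  4 A^{2} B = -4
  [e^{2 x}]:  2 A B^{2} = 2
Solving: A = 1, B = -1.
Check against the point condition:
  u(0, 0) = -1  ⟹  B = -1  ✓
Hence u(x, y) = y - e^{x}.

Answer: u(x, y) = y - e^{x}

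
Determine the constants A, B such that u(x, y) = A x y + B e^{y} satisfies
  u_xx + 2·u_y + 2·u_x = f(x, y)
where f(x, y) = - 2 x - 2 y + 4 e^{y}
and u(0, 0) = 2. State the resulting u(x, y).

Answer: u(x, y) = - x y + 2 e^{y}

Derivation:
Substitute the ansatz u = A x y + B e^{y} into the left-hand side.
Derivatives of the ansatz:
  u_xx = 0
  u_y = A x + B e^{y}
  u_x = A y
Term by term:
  u_xx = 0
  2·u_y = 2 A x + 2 B e^{y}
  2·u_x = 2 A y
So the left-hand side equals
  2 A x + 2 A y + 2 B e^{y}
This must equal f(x, y) = - 2 x - 2 y + 4 e^{y} identically.
Matching coefficients of the independent functions:
  [x, y]:  2 A = -2
  [e^{y}]:  2 B = 4
Solving: A = -1, B = 2.
Check against the point condition:
  u(0, 0) = 2  ⟹  B = 2  ✓
Hence u(x, y) = - x y + 2 e^{y}.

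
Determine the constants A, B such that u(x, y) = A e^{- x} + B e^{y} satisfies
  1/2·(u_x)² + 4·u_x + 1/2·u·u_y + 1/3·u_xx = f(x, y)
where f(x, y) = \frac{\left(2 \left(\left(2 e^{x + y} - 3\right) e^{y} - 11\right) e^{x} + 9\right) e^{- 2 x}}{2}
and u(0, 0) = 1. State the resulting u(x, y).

Substitute the ansatz u = A e^{- x} + B e^{y} into the left-hand side.
Derivatives of the ansatz:
  u_x = - A e^{- x}
  u_y = B e^{y}
  u_xx = A e^{- x}
Term by term:
  1/2·(u_x)² = \frac{A^{2} e^{- 2 x}}{2}
  4·u_x = - 4 A e^{- x}
  1/2·u·u_y = \frac{A B e^{- x} e^{y}}{2} + \frac{B^{2} e^{2 y}}{2}
  1/3·u_xx = \frac{A e^{- x}}{3}
So the left-hand side equals
  \frac{A^{2} e^{- 2 x}}{2} + \frac{A B e^{- x} e^{y}}{2} - \frac{11 A e^{- x}}{3} + \frac{B^{2} e^{2 y}}{2}
This must equal f(x, y) identically; expanded, f = 2 e^{2 y} - 3 e^{- x} e^{y} - 11 e^{- x} + \frac{9 e^{- 2 x}}{2}.
Matching coefficients of the independent functions:
  [e^{- x} e^{y}]:  \frac{A B}{2} = -3
  [e^{- 2 x}]:  \frac{A^{2}}{2} = \frac{9}{2}
  [e^{- x}]:  - \frac{11 A}{3} = -11
  [e^{2 y}]:  \frac{B^{2}}{2} = 2
Solving: A = 3, B = -2.
Check against the point condition:
  u(0, 0) = 1  ⟹  A + B = 1  ✓
Hence u(x, y) = - 2 e^{y} + 3 e^{- x}.

Answer: u(x, y) = - 2 e^{y} + 3 e^{- x}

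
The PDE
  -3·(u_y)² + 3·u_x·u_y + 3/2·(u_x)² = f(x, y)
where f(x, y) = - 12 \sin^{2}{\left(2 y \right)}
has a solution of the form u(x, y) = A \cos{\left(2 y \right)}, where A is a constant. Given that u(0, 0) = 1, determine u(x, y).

Substitute the ansatz u = A \cos{\left(2 y \right)} into the left-hand side.
Derivatives of the ansatz:
  u_y = - 2 A \sin{\left(2 y \right)}
  u_x = 0
Term by term:
  -3·(u_y)² = - 12 A^{2} \sin^{2}{\left(2 y \right)}
  3·u_x·u_y = 0
  3/2·(u_x)² = 0
So the left-hand side equals
  - 12 A^{2} \sin^{2}{\left(2 y \right)}
This must equal f(x, y) = - 12 \sin^{2}{\left(2 y \right)} identically.
Matching coefficients of the independent functions:
  [\sin^{2}{\left(2 y \right)}]:  - 12 A^{2} = -12
These equations allow (A) = (-1) or (1).
Impose the point condition(s):
  u(0, 0) = 1  ⟹  A = 1
Only A = 1 satisfies everything.
Hence u(x, y) = \cos{\left(2 y \right)}.

Answer: u(x, y) = \cos{\left(2 y \right)}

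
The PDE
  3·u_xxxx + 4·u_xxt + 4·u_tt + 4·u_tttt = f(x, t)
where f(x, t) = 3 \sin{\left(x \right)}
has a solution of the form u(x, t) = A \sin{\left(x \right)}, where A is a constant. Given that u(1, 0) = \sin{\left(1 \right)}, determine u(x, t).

Substitute the ansatz u = A \sin{\left(x \right)} into the left-hand side.
Derivatives of the ansatz:
  u_xxxx = A \sin{\left(x \right)}
  u_xxt = 0
  u_tt = 0
  u_tttt = 0
Term by term:
  3·u_xxxx = 3 A \sin{\left(x \right)}
  4·u_xxt = 0
  4·u_tt = 0
  4·u_tttt = 0
So the left-hand side equals
  3 A \sin{\left(x \right)}
This must equal f(x, t) = 3 \sin{\left(x \right)} identically.
Matching coefficients of the independent functions:
  [\sin{\left(x \right)}]:  3 A = 3
Solving: A = 1.
Check against the point condition:
  u(1, 0) = \sin{\left(1 \right)}  ⟹  A \sin{\left(1 \right)} = \sin{\left(1 \right)}  ✓
Hence u(x, t) = \sin{\left(x \right)}.

Answer: u(x, t) = \sin{\left(x \right)}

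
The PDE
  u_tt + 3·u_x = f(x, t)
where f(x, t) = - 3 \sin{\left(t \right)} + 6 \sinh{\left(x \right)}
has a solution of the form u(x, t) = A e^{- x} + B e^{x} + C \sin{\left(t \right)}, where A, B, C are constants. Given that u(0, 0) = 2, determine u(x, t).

Answer: u(x, t) = e^{x} + 3 \sin{\left(t \right)} + e^{- x}

Derivation:
Substitute the ansatz u = A e^{- x} + B e^{x} + C \sin{\left(t \right)} into the left-hand side.
Derivatives of the ansatz:
  u_tt = - C \sin{\left(t \right)}
  u_x = - A e^{- x} + B e^{x}
Term by term:
  u_tt = - C \sin{\left(t \right)}
  3·u_x = - 3 A e^{- x} + 3 B e^{x}
So the left-hand side equals
  - 3 A e^{- x} + 3 B e^{x} - C \sin{\left(t \right)}
This must equal f(x, t) identically; expanded, f = 3 e^{x} - 3 \sin{\left(t \right)} - 3 e^{- x}.
Matching coefficients of the independent functions:
  [e^{- x}]:  - 3 A = -3
  [e^{x}]:  3 B = 3
  [\sin{\left(t \right)}]:  - C = -3
Solving: A = 1, B = 1, C = 3.
Check against the point condition:
  u(0, 0) = 2  ⟹  A + B = 2  ✓
Hence u(x, t) = e^{x} + 3 \sin{\left(t \right)} + e^{- x}.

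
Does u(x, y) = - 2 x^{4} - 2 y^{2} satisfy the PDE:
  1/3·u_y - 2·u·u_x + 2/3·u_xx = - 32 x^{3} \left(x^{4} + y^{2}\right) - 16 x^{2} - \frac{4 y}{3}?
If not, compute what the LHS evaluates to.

Evaluate each term of the left-hand side for u = - 2 x^{4} - 2 y^{2}.
Derivatives:
  u_y = - 4 y
  u_x = - 8 x^{3}
  u_xx = - 24 x^{2}
Terms:
  1/3·u_y = - \frac{4 y}{3}
  -2·u·u_x = 32 x^{3} \left(- x^{4} - y^{2}\right)
  2/3·u_xx = - 16 x^{2}
Sum: LHS = - 32 x^{3} \left(x^{4} + y^{2}\right) - 16 x^{2} - \frac{4 y}{3}
This is exactly the given right-hand side, so u is a solution.

Answer: Yes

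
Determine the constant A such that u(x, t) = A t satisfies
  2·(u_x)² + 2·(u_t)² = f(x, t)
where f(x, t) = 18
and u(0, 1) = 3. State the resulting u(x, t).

Substitute the ansatz u = A t into the left-hand side.
Derivatives of the ansatz:
  u_x = 0
  u_t = A
Term by term:
  2·(u_x)² = 0
  2·(u_t)² = 2 A^{2}
So the left-hand side equals
  2 A^{2}
This must equal f(x, t) = 18 identically.
Matching coefficients of the independent functions:
  [constant term]:  2 A^{2} = 18
These equations allow (A) = (-3) or (3).
Impose the point condition(s):
  u(0, 1) = 3  ⟹  A = 3
Only A = 3 satisfies everything.
Hence u(x, t) = 3 t.

Answer: u(x, t) = 3 t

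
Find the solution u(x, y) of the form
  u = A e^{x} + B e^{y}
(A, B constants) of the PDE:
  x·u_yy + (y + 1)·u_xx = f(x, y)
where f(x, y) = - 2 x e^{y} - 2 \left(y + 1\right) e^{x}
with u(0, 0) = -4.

Answer: u(x, y) = - 2 e^{x} - 2 e^{y}

Derivation:
Substitute the ansatz u = A e^{x} + B e^{y} into the left-hand side.
Derivatives of the ansatz:
  u_yy = B e^{y}
  u_xx = A e^{x}
Term by term:
  x·u_yy = B x e^{y}
  (y + 1)·u_xx = A y e^{x} + A e^{x}
So the left-hand side equals
  A y e^{x} + A e^{x} + B x e^{y}
This must equal f(x, y) identically; expanded, f = - 2 x e^{y} - 2 y e^{x} - 2 e^{x}.
Matching coefficients of the independent functions:
  [x e^{y}]:  B = -2
  [y e^{x}, e^{x}]:  A = -2
Solving: A = -2, B = -2.
Check against the point condition:
  u(0, 0) = -4  ⟹  A + B = -4  ✓
Hence u(x, y) = - 2 e^{x} - 2 e^{y}.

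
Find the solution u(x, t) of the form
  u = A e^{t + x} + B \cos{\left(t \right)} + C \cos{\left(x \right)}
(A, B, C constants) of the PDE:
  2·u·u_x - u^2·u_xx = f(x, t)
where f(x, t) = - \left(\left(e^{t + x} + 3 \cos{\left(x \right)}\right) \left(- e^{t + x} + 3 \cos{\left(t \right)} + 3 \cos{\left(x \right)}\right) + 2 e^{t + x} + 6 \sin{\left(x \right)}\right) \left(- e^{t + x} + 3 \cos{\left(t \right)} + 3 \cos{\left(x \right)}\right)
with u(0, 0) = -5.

Answer: u(x, t) = e^{t + x} - 3 \cos{\left(t \right)} - 3 \cos{\left(x \right)}

Derivation:
Substitute the ansatz u = A e^{t + x} + B \cos{\left(t \right)} + C \cos{\left(x \right)} into the left-hand side.
Derivatives of the ansatz:
  u_x = A e^{t} e^{x} - C \sin{\left(x \right)}
  u_xx = A e^{t} e^{x} - C \cos{\left(x \right)}
Term by term:
  2·u·u_x = 2 A^{2} e^{2 t} e^{2 x} + 2 A B e^{t} e^{x} \cos{\left(t \right)} - 2 A C e^{t} e^{x} \sin{\left(x \right)} + 2 A C e^{t} e^{x} \cos{\left(x \right)} - 2 B C \sin{\left(x \right)} \cos{\left(t \right)} - 2 C^{2} \sin{\left(x \right)} \cos{\left(x \right)}
  -u^2·u_xx = - A^{3} e^{3 t} e^{3 x} - 2 A^{2} B e^{2 t} e^{2 x} \cos{\left(t \right)} - A^{2} C e^{2 t} e^{2 x} \cos{\left(x \right)} - A B^{2} e^{t} e^{x} \cos^{2}{\left(t \right)} + A C^{2} e^{t} e^{x} \cos^{2}{\left(x \right)} + B^{2} C \cos^{2}{\left(t \right)} \cos{\left(x \right)} + 2 B C^{2} \cos{\left(t \right)} \cos^{2}{\left(x \right)} + C^{3} \cos^{3}{\left(x \right)}
So the left-hand side equals
  - A^{3} e^{3 t} e^{3 x} - 2 A^{2} B e^{2 t} e^{2 x} \cos{\left(t \right)} - A^{2} C e^{2 t} e^{2 x} \cos{\left(x \right)} + 2 A^{2} e^{2 t} e^{2 x} - A B^{2} e^{t} e^{x} \cos^{2}{\left(t \right)} + 2 A B e^{t} e^{x} \cos{\left(t \right)} + A C^{2} e^{t} e^{x} \cos^{2}{\left(x \right)} - 2 A C e^{t} e^{x} \sin{\left(x \right)} + 2 A C e^{t} e^{x} \cos{\left(x \right)} + B^{2} C \cos^{2}{\left(t \right)} \cos{\left(x \right)} + 2 B C^{2} \cos{\left(t \right)} \cos^{2}{\left(x \right)} - 2 B C \sin{\left(x \right)} \cos{\left(t \right)} + C^{3} \cos^{3}{\left(x \right)} - 2 C^{2} \sin{\left(x \right)} \cos{\left(x \right)}
This must equal f(x, t) identically; expanded, f = - e^{3 t} e^{3 x} + 6 e^{2 t} e^{2 x} \cos{\left(t \right)} + 3 e^{2 t} e^{2 x} \cos{\left(x \right)} + 2 e^{2 t} e^{2 x} + 6 e^{t} e^{x} \sin{\left(x \right)} - 9 e^{t} e^{x} \cos^{2}{\left(t \right)} - 6 e^{t} e^{x} \cos{\left(t \right)} + 9 e^{t} e^{x} \cos^{2}{\left(x \right)} - 6 e^{t} e^{x} \cos{\left(x \right)} - 18 \sin{\left(x \right)} \cos{\left(t \right)} - 18 \sin{\left(x \right)} \cos{\left(x \right)} - 27 \cos^{2}{\left(t \right)} \cos{\left(x \right)} - 54 \cos{\left(t \right)} \cos^{2}{\left(x \right)} - 27 \cos^{3}{\left(x \right)}.
Matching coefficients of the independent functions:
  [e^{2 t} e^{2 x}]:  2 A^{2} = 2
  [e^{3 t} e^{3 x}]:  - A^{3} = -1
  [\sin{\left(x \right)} \cos{\left(t \right)}]:  - 2 B C = -18
  [\sin{\left(x \right)} \cos{\left(x \right)}]:  - 2 C^{2} = -18
  [\cos{\left(t \right)} \cos^{2}{\left(x \right)}]:  2 B C^{2} = -54
  [\cos^{2}{\left(t \right)} \cos{\left(x \right)}]:  B^{2} C = -27
  [e^{t} e^{x} \sin{\left(x \right)}]:  - 2 A C = 6
  [e^{t} e^{x} \cos{\left(t \right)}]:  2 A B = -6
  [e^{t} e^{x} \cos^{2}{\left(t \right)}]:  - A B^{2} = -9
  [e^{t} e^{x} \cos{\left(x \right)}]:  2 A C = -6
  [e^{t} e^{x} \cos^{2}{\left(x \right)}]:  A C^{2} = 9
  [e^{2 t} e^{2 x} \cos{\left(t \right)}]:  - 2 A^{2} B = 6
  [e^{2 t} e^{2 x} \cos{\left(x \right)}]:  - A^{2} C = 3
  [\cos^{3}{\left(x \right)}]:  C^{3} = -27
Solving: A = 1, B = -3, C = -3.
Check against the point condition:
  u(0, 0) = -5  ⟹  A + B + C = -5  ✓
Hence u(x, t) = e^{t + x} - 3 \cos{\left(t \right)} - 3 \cos{\left(x \right)}.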